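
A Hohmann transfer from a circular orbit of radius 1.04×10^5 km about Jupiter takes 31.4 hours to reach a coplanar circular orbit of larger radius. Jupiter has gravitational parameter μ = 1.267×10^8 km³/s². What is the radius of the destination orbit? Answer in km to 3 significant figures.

Transfer time t = 31.4 hours = 1.1304×10^5 s, and t = π√(a_t³/μ).
So a_t = (μ t²/π²)^(1/3) = (1.267×10^8 × (1.1304×10^5)² / π²)^(1/3) = 5.4741×10^5 km.
Since a_t = (r₁ + r₂)/2, r₂ = 2a_t − r₁ = 2×5.4741×10^5 − 1.040×10^5 = 9.9082×10^5 km.

r₂ = 9.91×10^5 km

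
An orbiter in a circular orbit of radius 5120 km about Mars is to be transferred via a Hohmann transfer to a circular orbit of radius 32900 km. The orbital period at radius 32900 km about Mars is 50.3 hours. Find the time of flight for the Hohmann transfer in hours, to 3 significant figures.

From Kepler's third law T² = 4π²r³/μ at r = 32900 km, T = 50.3 hours = 50.3 × 3600 s = 1.8108×10^5 s: μ = 4π²r³/T² = 42875.2 km³/s².
Transfer-ellipse semi-major axis a_t = (r₁ + r₂)/2 = (5120 + 32900)/2 = 19010 km.
Half the transfer-orbit period gives t = π√(a_t³/μ) = 39770 s.
Converting: 39770 s ÷ 3600 s/hour = 11.0 hours.

t = 11.0 hours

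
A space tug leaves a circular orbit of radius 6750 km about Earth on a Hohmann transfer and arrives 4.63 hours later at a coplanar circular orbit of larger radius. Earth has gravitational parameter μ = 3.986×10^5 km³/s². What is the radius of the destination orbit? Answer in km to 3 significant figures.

r₂ = 38000 km

Transfer time t = 4.63 hours = 16668 s, and t = π√(a_t³/μ).
So a_t = (μ t²/π²)^(1/3) = (3.986×10^5 × (16668)² / π²)^(1/3) = 22387 km.
Since a_t = (r₁ + r₂)/2, r₂ = 2a_t − r₁ = 2×22387 − 6750 = 38024 km.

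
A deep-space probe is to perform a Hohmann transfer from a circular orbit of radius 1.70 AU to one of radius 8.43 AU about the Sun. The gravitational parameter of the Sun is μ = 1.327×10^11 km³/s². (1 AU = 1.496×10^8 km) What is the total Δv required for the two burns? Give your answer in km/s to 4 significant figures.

Δv = 10.94 km/s

In km: r₁ = 1.70 × 1.496×10^8 = 2.5432×10^8 km; r₂ = 8.43 × 1.496×10^8 = 1.261128×10^9 km.
Transfer-ellipse semi-major axis a_t = (r₁ + r₂)/2 = (2.5432×10^8 + 1.261128×10^9)/2 = 7.57724×10^8 km.
At r₁ the circular-orbit speed is v₁ = √(μ/r₁) = 22.8426 km/s.
Transfer-orbit speed at r₁ (vis-viva): v_p = √[μ(2/r₁ − 1/a_t)] = 29.4693 km/s.
First burn Δv₁ = |v_p − v₁| = 6.627 km/s.
Circular speed at r₂: v₂ = √(μ/r₂) = 10.258 km/s.
Transfer-orbit speed at r₂: v_a = √[μ(2/r₂ − 1/a_t)] = 5.9428 km/s.
Second burn Δv₂ = |v₂ − v_a| = 4.315 km/s.
Total Δv = Δv₁ + Δv₂ = 10.94 km/s.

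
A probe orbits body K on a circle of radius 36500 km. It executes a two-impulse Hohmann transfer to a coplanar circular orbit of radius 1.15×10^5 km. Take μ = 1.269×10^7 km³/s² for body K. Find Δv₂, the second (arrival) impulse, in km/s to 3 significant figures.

Δv₂ = 3.21 km/s

Semi-major axis of the transfer orbit: a_t = (36500 + 1.150×10^5)/2 = 75750 km.
Circular speed at r = 1.150×10^5 km: v_c = √(μ/r) = 10.505 km/s.
Vis-viva on the transfer ellipse at r = 1.150×10^5 km gives v_t = √[μ(2/r − 1/a_t)] = 7.2918 km/s.
Δv₂ = |v_t − v_c| = |7.2918 − 10.505| = 3.213 km/s.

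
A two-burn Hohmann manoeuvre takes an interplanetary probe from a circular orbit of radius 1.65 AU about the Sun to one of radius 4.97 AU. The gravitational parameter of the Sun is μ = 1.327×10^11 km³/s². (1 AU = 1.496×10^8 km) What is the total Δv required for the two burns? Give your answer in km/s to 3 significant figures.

In km: r₁ = 1.65 × 1.496×10^8 = 2.4684×10^8 km; r₂ = 4.97 × 1.496×10^8 = 7.43512×10^8 km.
Transfer-ellipse semi-major axis a_t = (r₁ + r₂)/2 = (2.4684×10^8 + 7.43512×10^8)/2 = 4.95176×10^8 km.
At r₁ the circular-orbit speed is v₁ = √(μ/r₁) = 23.186 km/s.
On the transfer ellipse at r₁, vis-viva gives v_p = √[μ(2/r₁ − 1/a_t)] = 28.411 km/s.
First burn Δv₁ = |v_p − v₁| = 5.225 km/s.
Circular speed at r₂: v₂ = √(μ/r₂) = 13.3595 km/s.
Transfer-orbit speed at r₂: v_a = √[μ(2/r₂ − 1/a_t)] = 9.43234 km/s.
Second burn Δv₂ = |v₂ − v_a| = 3.927 km/s.
Δv = Δv₁ + Δv₂ = 5.225 + 3.927 = 9.152 km/s.

Δv = 9.15 km/s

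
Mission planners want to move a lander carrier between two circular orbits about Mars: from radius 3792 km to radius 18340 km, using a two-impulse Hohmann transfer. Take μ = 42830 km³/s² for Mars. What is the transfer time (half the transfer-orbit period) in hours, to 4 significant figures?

Transfer-ellipse semi-major axis a_t = (r₁ + r₂)/2 = (3792 + 18340)/2 = 11066 km.
Transfer time t = π√(a_t³/μ) = π√((11066)³ / 42830) = 17671 s.
Converting: 17671 s ÷ 3600 s/hour = 4.909 hours.

t = 4.909 hours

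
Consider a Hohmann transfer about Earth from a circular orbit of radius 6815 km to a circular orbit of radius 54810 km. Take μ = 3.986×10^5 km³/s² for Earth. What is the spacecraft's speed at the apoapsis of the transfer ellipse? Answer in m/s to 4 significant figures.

v = 1268 m/s

Semi-major axis of the transfer orbit: a_t = (6815 + 54810)/2 = 30812.5 km.
The apoapsis of the transfer ellipse is at r = 54810 km.
Vis-viva: v = √[μ(2/r − 1/a_t)] = √[3.986×10^5 × (2/54810 − 1/30812.5)] = 1.268 km/s.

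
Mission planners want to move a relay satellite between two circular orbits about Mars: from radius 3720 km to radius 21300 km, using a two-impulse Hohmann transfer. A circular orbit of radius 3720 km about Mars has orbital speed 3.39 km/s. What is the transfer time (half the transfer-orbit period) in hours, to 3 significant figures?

t = 5.91 hours

From the circular-orbit relation v² = μ/r at r = 3720 km: μ = v²r = (3.39)² × 3720 = 42750.6 km³/s².
Semi-major axis of the transfer orbit: a_t = (3720 + 21300)/2 = 12510 km.
Transfer time t = π√(a_t³/μ) = π√((12510)³ / 42750.6) = 21260 s.
Converting: 21260 s ÷ 3600 s/hour = 5.91 hours.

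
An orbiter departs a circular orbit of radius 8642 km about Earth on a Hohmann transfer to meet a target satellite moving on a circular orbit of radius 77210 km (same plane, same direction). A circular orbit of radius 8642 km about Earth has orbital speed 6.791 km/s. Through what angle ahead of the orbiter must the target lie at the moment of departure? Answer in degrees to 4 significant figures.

φ = 105.4°

From the circular-orbit relation v² = μ/r at r = 8642 km: μ = v²r = (6.791)² × 8642 = 3.98549×10^5 km³/s².
Semi-major axis of the transfer orbit: a_t = (8642 + 77210)/2 = 42926 km.
The half-period of the transfer ellipse is t = π√(a_t³/μ) = 44258 s.
The target's mean motion on its circular orbit is ω₂ = √(μ/r₂³) = 2.9426×10^-5 rad/s.
Angle swept by the target during transfer: ω₂·t = 1.3023 rad = 74.62°.
Arrival is 180° from departure on the ellipse, so φ = 180° − 74.62° = 105.4°.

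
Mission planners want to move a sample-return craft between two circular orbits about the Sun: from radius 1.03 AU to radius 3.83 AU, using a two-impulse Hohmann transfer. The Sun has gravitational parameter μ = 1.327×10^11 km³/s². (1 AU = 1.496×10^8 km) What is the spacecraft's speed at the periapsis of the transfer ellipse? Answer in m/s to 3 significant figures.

In km: r₁ = 1.03 × 1.496×10^8 = 1.54088×10^8 km; r₂ = 3.83 × 1.496×10^8 = 5.72968×10^8 km.
Transfer-ellipse semi-major axis a_t = (r₁ + r₂)/2 = (1.54088×10^8 + 5.72968×10^8)/2 = 3.63528×10^8 km.
The periapsis of the transfer ellipse is at r = 1.54088×10^8 km.
Vis-viva: v = √[μ(2/r − 1/a_t)] = √[1.327×10^11 × (2/1.54088×10^8 − 1/3.63528×10^8)] = 36.84 km/s.

v = 36800 m/s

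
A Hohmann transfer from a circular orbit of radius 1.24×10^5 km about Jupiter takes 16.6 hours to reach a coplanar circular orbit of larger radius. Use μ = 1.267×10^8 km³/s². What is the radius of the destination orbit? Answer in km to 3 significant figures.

Transfer time t = 16.6 hours = 59760 s, and t = π√(a_t³/μ).
So a_t = (μ t²/π²)^(1/3) = (1.267×10^8 × (59760)² / π²)^(1/3) = 3.5790×10^5 km.
Since a_t = (r₁ + r₂)/2, r₂ = 2a_t − r₁ = 2×3.5790×10^5 − 1.240×10^5 = 5.918×10^5 km.

r₂ = 5.92×10^5 km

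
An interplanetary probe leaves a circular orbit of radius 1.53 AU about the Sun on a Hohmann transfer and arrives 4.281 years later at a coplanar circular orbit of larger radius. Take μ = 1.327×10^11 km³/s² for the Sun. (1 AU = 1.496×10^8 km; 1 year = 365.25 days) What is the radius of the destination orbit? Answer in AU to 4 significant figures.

In km: r₁ = 1.53 × 1.496×10^8 = 2.28888×10^8 km.
Transfer time t = 4.281 years × 365.25 × 86400 s = 1.350980856×10^8 s, and t = π√(a_t³/μ).
So a_t = (μ t²/π²)^(1/3) = (1.327×10^11 × (1.350980856×10^8)² / π²)^(1/3) = 6.2607×10^8 km.
Since a_t = (r₁ + r₂)/2, r₂ = 2a_t − r₁ = 2×6.2607×10^8 − 2.28888×10^8 = 1.023252×10^9 km.
In AU: r₂ = 1.023252×10^9 / 1.496×10^8 = 6.840 AU.

r₂ = 6.840 AU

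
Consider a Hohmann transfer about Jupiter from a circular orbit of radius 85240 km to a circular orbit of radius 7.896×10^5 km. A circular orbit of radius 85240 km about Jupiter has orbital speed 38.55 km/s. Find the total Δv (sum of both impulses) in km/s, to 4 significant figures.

Δv = 20.32 km/s

From the circular-orbit relation v² = μ/r at r = 85240 km: μ = v²r = (38.55)² × 85240 = 1.26675×10^8 km³/s².
The Hohmann ellipse has a_t = (r₁ + r₂)/2 = 4.3742×10^5 km.
At r₁ the circular-orbit speed is v₁ = √(μ/r₁) = 38.550 km/s.
On the transfer ellipse at r₁, vis-viva equation gives v_p = √[μ(2/r₁ − 1/a_t)] = 51.794 km/s.
First burn Δv₁ = |v_p − v₁| = 13.244 km/s.
Circular speed at r₂: v₂ = √(μ/r₂) = 12.6661 km/s.
Transfer-orbit speed at r₂: v_a = √[μ(2/r₂ − 1/a_t)] = 5.59133 km/s.
Second burn Δv₂ = |v₂ − v_a| = 7.0748 km/s.
Δv = Δv₁ + Δv₂ = 13.244 + 7.0748 = 20.32 km/s.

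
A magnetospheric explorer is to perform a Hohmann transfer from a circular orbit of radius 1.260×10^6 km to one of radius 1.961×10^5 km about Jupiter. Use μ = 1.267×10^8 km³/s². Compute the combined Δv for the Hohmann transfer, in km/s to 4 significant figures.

Semi-major axis of the transfer orbit: a_t = (1.260×10^6 + 1.961×10^5)/2 = 7.2805×10^5 km.
Circular speed at r₁: v₁ = √(μ/r₁) = √(1.267×10^8/1.260×10^6) = 10.0277 km/s.
On the transfer ellipse at r₁, vis-viva gives v_a = √[μ(2/r₁ − 1/a_t)] = 5.20429 km/s.
First burn Δv₁ = |v_a − v₁| = 4.823 km/s.
At r₂, v₂ = √(μ/r₂) = 25.418 km/s.
Transfer-orbit speed at r₂: v_p = √[μ(2/r₂ − 1/a_t)] = 33.439 km/s.
Second burn Δv₂ = |v₂ − v_p| = 8.021 km/s.
Δv = Δv₁ + Δv₂ = 4.823 + 8.021 = 12.84 km/s.

Δv = 12.84 km/s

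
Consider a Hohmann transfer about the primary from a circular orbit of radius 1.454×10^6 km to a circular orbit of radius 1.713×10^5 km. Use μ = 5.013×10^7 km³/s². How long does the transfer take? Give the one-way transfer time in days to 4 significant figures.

Semi-major axis of the transfer orbit: a_t = (1.454×10^6 + 1.713×10^5)/2 = 8.1265×10^5 km.
Transfer time t = π√(a_t³/μ) = π√((8.1265×10^5)³ / 5.013×10^7) = 3.2505×10^5 s.
Converting: 3.2505×10^5 s ÷ 86400 s/day = 3.762 days.

t = 3.762 days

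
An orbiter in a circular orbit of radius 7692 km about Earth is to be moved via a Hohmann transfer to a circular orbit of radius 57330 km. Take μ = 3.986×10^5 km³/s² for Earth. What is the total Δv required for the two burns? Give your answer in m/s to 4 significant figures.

Δv = 3715 m/s

The Hohmann ellipse has a_t = (r₁ + r₂)/2 = 32511 km.
At r₁ the circular-orbit speed is v₁ = √(μ/r₁) = 7.1986 km/s.
On the transfer ellipse at r₁, v² = μ(2/r − 1/a) gives v_p = √[μ(2/r₁ − 1/a_t)] = 9.5593 km/s.
First burn Δv₁ = |v_p − v₁| = 2.361 km/s.
At r₂, v₂ = √(μ/r₂) = 2.637 km/s.
Transfer-orbit speed at r₂: v_a = √[μ(2/r₂ − 1/a_t)] = 1.283 km/s.
Second burn Δv₂ = |v₂ − v_a| = 1.354 km/s.
Δv = Δv₁ + Δv₂ = 2.361 + 1.354 = 3.715 km/s.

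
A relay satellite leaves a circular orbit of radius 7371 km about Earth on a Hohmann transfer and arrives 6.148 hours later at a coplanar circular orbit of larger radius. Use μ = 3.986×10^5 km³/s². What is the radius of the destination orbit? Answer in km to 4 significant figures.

Transfer time t = 6.148 hours = 22132.8 s, and t = π√(a_t³/μ).
So a_t = (μ t²/π²)^(1/3) = (3.986×10^5 × (22132.8)² / π²)^(1/3) = 27046 km.
Since a_t = (r₁ + r₂)/2, r₂ = 2a_t − r₁ = 2×27046 − 7371 = 46721 km.

r₂ = 46720 km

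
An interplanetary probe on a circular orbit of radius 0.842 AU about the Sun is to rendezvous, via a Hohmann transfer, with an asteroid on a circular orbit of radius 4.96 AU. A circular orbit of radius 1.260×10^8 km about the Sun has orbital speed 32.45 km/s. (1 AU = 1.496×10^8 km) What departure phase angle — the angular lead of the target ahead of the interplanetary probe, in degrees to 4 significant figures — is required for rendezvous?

From the circular-orbit relation v² = μ/r at r = 1.260×10^8 km: μ = v²r = (32.45)² × 1.260×10^8 = 1.32678×10^11 km³/s².
In km: r₁ = 0.842 × 1.496×10^8 = 1.259632×10^8 km; r₂ = 4.96 × 1.496×10^8 = 7.42016×10^8 km.
Transfer-ellipse semi-major axis a_t = (r₁ + r₂)/2 = (1.259632×10^8 + 7.42016×10^8)/2 = 4.339896×10^8 km.
Transfer time t = π√(a_t³/μ) = 7.798×10^7 s.
The target's mean motion on its circular orbit is ω₂ = √(μ/r₂³) = 1.802×10^-8 rad/s.
Angle swept by the target during transfer: ω₂·t = 1.4052 rad = 80.51°.
Arrival is 180° from departure on the ellipse, so φ = 180° − 80.51° = 99.49°.

φ = 99.49°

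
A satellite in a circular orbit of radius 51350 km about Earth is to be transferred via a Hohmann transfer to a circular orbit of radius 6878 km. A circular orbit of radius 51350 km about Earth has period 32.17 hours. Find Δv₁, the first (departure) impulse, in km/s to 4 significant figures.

From Kepler's third law T² = 4π²r³/μ at r = 51350 km, T = 32.17 hours = 32.17 × 3600 s = 1.15812×10^5 s: μ = 4π²r³/T² = 3.98542×10^5 km³/s².
The Hohmann ellipse has a_t = (r₁ + r₂)/2 = 29114 km.
Circular speed at r = 51350 km: v_c = √(μ/r) = 2.786 km/s.
Transfer-orbit speed at the same r (vis-viva, a = a_t): v_t = √[μ(2/r − 1/a_t)] = 1.354 km/s.
Δv₁ = |v_t − v_c| = |1.354 − 2.786| = 1.432 km/s.

Δv₁ = 1.432 km/s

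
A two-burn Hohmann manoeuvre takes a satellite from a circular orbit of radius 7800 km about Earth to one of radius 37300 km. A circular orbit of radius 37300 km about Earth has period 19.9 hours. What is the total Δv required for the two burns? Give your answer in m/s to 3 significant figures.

Δv = 3390 m/s

From Kepler's third law T² = 4π²r³/μ at r = 37300 km, T = 19.9 hours = 19.9 × 3600 s = 71640 s: μ = 4π²r³/T² = 3.99186×10^5 km³/s².
Semi-major axis of the transfer orbit: a_t = (7800 + 37300)/2 = 22550 km.
At r₁ the circular-orbit speed is v₁ = √(μ/r₁) = 7.154 km/s.
Transfer-orbit speed at r₁ (vis-viva equation): v_p = √[μ(2/r₁ − 1/a_t)] = 9.201 km/s.
First burn Δv₁ = |v_p − v₁| = 2.047 km/s.
Circular speed at r₂: v₂ = √(μ/r₂) = 3.271 km/s.
Transfer-orbit speed at r₂: v_a = √[μ(2/r₂ − 1/a_t)] = 1.924 km/s.
Second burn Δv₂ = |v₂ − v_a| = 1.347 km/s.
Total Δv = Δv₁ + Δv₂ = 3.394 km/s.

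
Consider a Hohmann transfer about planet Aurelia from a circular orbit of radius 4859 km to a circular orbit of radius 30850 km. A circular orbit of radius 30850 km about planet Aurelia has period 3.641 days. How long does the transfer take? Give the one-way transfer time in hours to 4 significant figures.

From Kepler's third law T² = 4π²r³/μ at r = 30850 km, T = 3.641 days = 3.641 × 86400 s = 3.145824×10^5 s: μ = 4π²r³/T² = 11712.7 km³/s².
Semi-major axis of the transfer orbit: a_t = (4859 + 30850)/2 = 17854.5 km.
Transfer time t = π√(a_t³/μ) = π√((17854.5)³ / 11712.7) = 69250 s.
Converting: 69250 s ÷ 3600 s/hour = 19.24 hours.

t = 19.24 hours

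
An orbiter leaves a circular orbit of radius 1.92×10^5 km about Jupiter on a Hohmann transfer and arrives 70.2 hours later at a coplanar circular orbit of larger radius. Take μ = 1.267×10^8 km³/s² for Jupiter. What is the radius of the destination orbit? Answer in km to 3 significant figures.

Transfer time t = 70.2 hours = 2.5272×10^5 s, and t = π√(a_t³/μ).
So a_t = (μ t²/π²)^(1/3) = (1.267×10^8 × (2.5272×10^5)² / π²)^(1/3) = 9.3595×10^5 km.
Since a_t = (r₁ + r₂)/2, r₂ = 2a_t − r₁ = 2×9.3595×10^5 − 1.920×10^5 = 1.6799×10^6 km.

r₂ = 1.68×10^6 km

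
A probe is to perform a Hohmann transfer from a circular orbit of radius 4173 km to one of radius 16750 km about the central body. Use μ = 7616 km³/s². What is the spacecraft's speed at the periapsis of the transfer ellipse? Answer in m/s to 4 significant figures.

Transfer-ellipse semi-major axis a_t = (r₁ + r₂)/2 = (4173 + 16750)/2 = 10461.5 km.
The periapsis of the transfer ellipse is at r = 4173 km.
From the vis-viva equation, v = √[μ(2/r − 1/a_t)] = 1.709 km/s.

v = 1709 m/s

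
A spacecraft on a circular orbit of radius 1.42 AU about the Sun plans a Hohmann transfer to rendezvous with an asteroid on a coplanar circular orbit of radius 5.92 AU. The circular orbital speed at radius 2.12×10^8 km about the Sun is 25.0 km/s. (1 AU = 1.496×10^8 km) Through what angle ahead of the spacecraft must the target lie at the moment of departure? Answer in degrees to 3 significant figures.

From the circular-orbit relation v² = μ/r at r = 2.12×10^8 km: μ = v²r = (25.0)² × 2.12×10^8 = 1.32500×10^11 km³/s².
In km: r₁ = 1.42 × 1.496×10^8 = 2.12432×10^8 km; r₂ = 5.92 × 1.496×10^8 = 8.85632×10^8 km.
Semi-major axis of the transfer orbit: a_t = (2.12432×10^8 + 8.85632×10^8)/2 = 5.49032×10^8 km.
Transfer time t = π√(a_t³/μ) = 1.1103×10^8 s.
The target's mean motion on its circular orbit is ω₂ = √(μ/r₂³) = 1.3811×10^-8 rad/s.
Angle swept by the target during transfer: ω₂·t = 1.5334 rad = 87.86°.
The spacecraft traverses 180° on the transfer ellipse, so the target must lead by 180° − 87.86° = 92.1°.

φ = 92.1°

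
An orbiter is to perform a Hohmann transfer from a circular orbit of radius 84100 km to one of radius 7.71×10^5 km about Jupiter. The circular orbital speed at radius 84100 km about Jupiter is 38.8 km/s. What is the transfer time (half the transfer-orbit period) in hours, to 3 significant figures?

From the circular-orbit relation v² = μ/r at r = 84100 km: μ = v²r = (38.8)² × 84100 = 1.26608×10^8 km³/s².
Transfer-ellipse semi-major axis a_t = (r₁ + r₂)/2 = (84100 + 7.710×10^5)/2 = 4.2755×10^5 km.
Half the transfer-orbit period gives t = π√(a_t³/μ) = 78050 s.
Converting: 78050 s ÷ 3600 s/hour = 21.7 hours.

t = 21.7 hours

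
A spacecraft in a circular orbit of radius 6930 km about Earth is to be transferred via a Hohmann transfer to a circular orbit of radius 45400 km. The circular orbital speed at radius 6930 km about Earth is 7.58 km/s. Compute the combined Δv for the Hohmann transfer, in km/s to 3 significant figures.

From the circular-orbit relation v² = μ/r at r = 6930 km: μ = v²r = (7.58)² × 6930 = 3.98173×10^5 km³/s².
Transfer-ellipse semi-major axis a_t = (r₁ + r₂)/2 = (6930 + 45400)/2 = 26165 km.
At r₁ the circular-orbit speed is v₁ = √(μ/r₁) = 7.580 km/s.
Transfer-orbit speed at r₁ (vis-viva equation): v_p = √[μ(2/r₁ − 1/a_t)] = 9.985 km/s.
First burn Δv₁ = |v_p − v₁| = 2.405 km/s.
At r₂, v₂ = √(μ/r₂) = 2.961 km/s.
Transfer-orbit speed at r₂: v_a = √[μ(2/r₂ − 1/a_t)] = 1.524 km/s.
Second burn Δv₂ = |v₂ − v_a| = 1.437 km/s.
Total Δv = Δv₁ + Δv₂ = 3.842 km/s.

Δv = 3.84 km/s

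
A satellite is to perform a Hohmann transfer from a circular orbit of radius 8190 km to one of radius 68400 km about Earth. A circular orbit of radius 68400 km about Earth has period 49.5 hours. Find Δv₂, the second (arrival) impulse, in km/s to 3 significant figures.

Δv₂ = 1.30 km/s

From Kepler's third law T² = 4π²r³/μ at r = 68400 km, T = 49.5 hours = 49.5 × 3600 s = 1.782×10^5 s: μ = 4π²r³/T² = 3.97844×10^5 km³/s².
Semi-major axis of the transfer orbit: a_t = (8190 + 68400)/2 = 38295 km.
Circular speed at r = 68400 km: v_c = √(μ/r) = 2.4117 km/s.
Vis-viva on the transfer ellipse at r = 68400 km gives v_t = √[μ(2/r − 1/a_t)] = 1.1153 km/s.
Δv₂ = |v_t − v_c| = |1.1153 − 2.4117| = 1.296 km/s.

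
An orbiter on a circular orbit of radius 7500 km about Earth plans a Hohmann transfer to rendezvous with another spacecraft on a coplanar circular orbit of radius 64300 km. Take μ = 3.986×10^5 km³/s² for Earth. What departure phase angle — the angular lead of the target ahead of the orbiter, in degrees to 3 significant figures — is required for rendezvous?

φ = 105°

Semi-major axis of the transfer orbit: a_t = (7500 + 64300)/2 = 35900 km.
Transfer time t = π√(a_t³/μ) = 33847 s.
Target angular speed ω₂ = √(μ/r₂³) = 3.8722×10^-5 rad/s.
Angle swept by the target during transfer: ω₂·t = 1.3106 rad = 75.09°.
Arrival is 180° from departure on the ellipse, so φ = 180° − 75.09° = 105°.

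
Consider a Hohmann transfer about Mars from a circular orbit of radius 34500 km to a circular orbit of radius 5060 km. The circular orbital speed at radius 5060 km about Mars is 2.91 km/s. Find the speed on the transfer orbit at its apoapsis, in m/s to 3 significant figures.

From the circular-orbit relation v² = μ/r at r = 5060 km: μ = v²r = (2.91)² × 5060 = 42848.6 km³/s².
Semi-major axis of the transfer orbit: a_t = (34500 + 5060)/2 = 19780 km.
At apoapsis, r = 34500 km.
Applying v² = μ(2/r − 1/a_t): v = 0.5637 km/s.

v = 564 m/s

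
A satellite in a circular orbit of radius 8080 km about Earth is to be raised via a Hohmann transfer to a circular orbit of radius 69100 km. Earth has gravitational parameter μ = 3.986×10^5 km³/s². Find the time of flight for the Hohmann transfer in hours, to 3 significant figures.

t = 10.5 hours

The Hohmann ellipse has a_t = (r₁ + r₂)/2 = 38590 km.
Transfer time t = π√(a_t³/μ) = π√((38590)³ / 3.986×10^5) = 37720 s.
Converting: 37720 s ÷ 3600 s/hour = 10.5 hours.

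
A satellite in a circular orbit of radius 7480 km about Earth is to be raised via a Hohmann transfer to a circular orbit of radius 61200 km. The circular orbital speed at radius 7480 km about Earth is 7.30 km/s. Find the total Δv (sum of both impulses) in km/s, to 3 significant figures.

Δv = 3.81 km/s

From the circular-orbit relation v² = μ/r at r = 7480 km: μ = v²r = (7.30)² × 7480 = 3.98609×10^5 km³/s².
The Hohmann ellipse has a_t = (r₁ + r₂)/2 = 34340 km.
At r₁ the circular-orbit speed is v₁ = √(μ/r₁) = 7.300 km/s.
Transfer-orbit speed at r₁ (vis-viva equation): v_p = √[μ(2/r₁ − 1/a_t)] = 9.745 km/s.
First burn Δv₁ = |v_p − v₁| = 2.445 km/s.
At r₂, v₂ = √(μ/r₂) = 2.552 km/s.
Transfer-orbit speed at r₂: v_a = √[μ(2/r₂ − 1/a_t)] = 1.191 km/s.
Second burn Δv₂ = |v₂ − v_a| = 1.361 km/s.
Total Δv = Δv₁ + Δv₂ = 3.806 km/s.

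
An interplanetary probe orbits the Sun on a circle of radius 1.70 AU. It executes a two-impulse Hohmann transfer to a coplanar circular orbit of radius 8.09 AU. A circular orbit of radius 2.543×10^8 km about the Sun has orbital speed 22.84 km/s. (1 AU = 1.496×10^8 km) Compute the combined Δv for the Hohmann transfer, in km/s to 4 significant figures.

From the circular-orbit relation v² = μ/r at r = 2.543×10^8 km: μ = v²r = (22.84)² × 2.543×10^8 = 1.32660×10^11 km³/s².
In km: r₁ = 1.70 × 1.496×10^8 = 2.5432×10^8 km; r₂ = 8.09 × 1.496×10^8 = 1.210264×10^9 km.
Transfer-ellipse semi-major axis a_t = (r₁ + r₂)/2 = (2.5432×10^8 + 1.210264×10^9)/2 = 7.32292×10^8 km.
At r₁ the circular-orbit speed is v₁ = √(μ/r₁) = 22.839 km/s.
Transfer-orbit speed at r₁ (vis-viva equation): v_p = √[μ(2/r₁ − 1/a_t)] = 29.361 km/s.
First burn Δv₁ = |v_p − v₁| = 6.522 km/s.
Circular speed at r₂: v₂ = √(μ/r₂) = 10.47 km/s.
Transfer-orbit speed at r₂: v_a = √[μ(2/r₂ − 1/a_t)] = 6.170 km/s.
Second burn Δv₂ = |v₂ − v_a| = 4.300 km/s.
Total Δv = Δv₁ + Δv₂ = 10.82 km/s.

Δv = 10.82 km/s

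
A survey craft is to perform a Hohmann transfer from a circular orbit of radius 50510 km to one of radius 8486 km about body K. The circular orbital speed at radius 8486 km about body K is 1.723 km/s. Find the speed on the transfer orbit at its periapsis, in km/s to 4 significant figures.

v = 2.255 km/s

From the circular-orbit relation v² = μ/r at r = 8486 km: μ = v²r = (1.723)² × 8486 = 25192.6 km³/s².
The Hohmann ellipse has a_t = (r₁ + r₂)/2 = 29498 km.
At periapsis, r = 8486 km.
From the vis-viva equation, v = √[μ(2/r − 1/a_t)] = 2.255 km/s.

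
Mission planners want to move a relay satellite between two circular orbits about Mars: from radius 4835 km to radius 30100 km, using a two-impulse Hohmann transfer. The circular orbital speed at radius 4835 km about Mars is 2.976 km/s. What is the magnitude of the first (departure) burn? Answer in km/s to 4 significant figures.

From the circular-orbit relation v² = μ/r at r = 4835 km: μ = v²r = (2.976)² × 4835 = 42821.5 km³/s².
Semi-major axis of the transfer orbit: a_t = (4835 + 30100)/2 = 17467.5 km.
Circular speed at r = 4835 km: v_c = √(μ/r) = 2.9760 km/s.
Transfer-orbit speed at the same r (vis-viva, a = a_t): v_t = √[μ(2/r − 1/a_t)] = 3.9066 km/s.
Δv₁ = |v_t − v_c| = |3.9066 − 2.9760| = 0.9306 km/s.

Δv₁ = 0.9306 km/s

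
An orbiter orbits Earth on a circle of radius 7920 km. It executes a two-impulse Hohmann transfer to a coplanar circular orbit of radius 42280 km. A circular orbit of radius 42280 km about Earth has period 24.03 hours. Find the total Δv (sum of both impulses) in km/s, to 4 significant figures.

From Kepler's third law T² = 4π²r³/μ at r = 42280 km, T = 24.03 hours = 24.03 × 3600 s = 86508 s: μ = 4π²r³/T² = 3.98705×10^5 km³/s².
Transfer-ellipse semi-major axis a_t = (r₁ + r₂)/2 = (7920 + 42280)/2 = 25100 km.
At r₁ the circular-orbit speed is v₁ = √(μ/r₁) = 7.0952 km/s.
Transfer-orbit speed at r₁ (vis-viva): v_p = √[μ(2/r₁ − 1/a_t)] = 9.2086 km/s.
First burn Δv₁ = |v_p − v₁| = 2.113 km/s.
Circular speed at r₂: v₂ = √(μ/r₂) = 3.071 km/s.
Transfer-orbit speed at r₂: v_a = √[μ(2/r₂ − 1/a_t)] = 1.725 km/s.
Second burn Δv₂ = |v₂ − v_a| = 1.346 km/s.
Δv = Δv₁ + Δv₂ = 2.113 + 1.346 = 3.459 km/s.

Δv = 3.459 km/s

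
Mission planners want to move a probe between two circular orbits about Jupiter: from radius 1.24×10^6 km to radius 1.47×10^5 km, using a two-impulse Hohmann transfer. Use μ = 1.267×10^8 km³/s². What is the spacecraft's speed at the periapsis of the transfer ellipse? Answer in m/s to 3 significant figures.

v = 39300 m/s

The Hohmann ellipse has a_t = (r₁ + r₂)/2 = 6.935×10^5 km.
The periapsis of the transfer ellipse is at r = 1.470×10^5 km.
Vis-viva: v = √[μ(2/r − 1/a_t)] = √[1.267×10^8 × (2/1.470×10^5 − 1/6.935×10^5)] = 39.26 km/s.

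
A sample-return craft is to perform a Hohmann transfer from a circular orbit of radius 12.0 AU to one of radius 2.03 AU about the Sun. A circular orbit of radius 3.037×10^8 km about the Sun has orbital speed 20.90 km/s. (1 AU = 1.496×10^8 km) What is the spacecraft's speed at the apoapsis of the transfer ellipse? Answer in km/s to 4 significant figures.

v = 4.624 km/s

From the circular-orbit relation v² = μ/r at r = 3.037×10^8 km: μ = v²r = (20.90)² × 3.037×10^8 = 1.32659×10^11 km³/s².
In km: r₁ = 12.0 × 1.496×10^8 = 1.7952×10^9 km; r₂ = 2.03 × 1.496×10^8 = 3.03688×10^8 km.
Semi-major axis of the transfer orbit: a_t = (1.7952×10^9 + 3.03688×10^8)/2 = 1.049444×10^9 km.
At apoapsis, r = 1.7952×10^9 km.
Vis-viva: v = √[μ(2/r − 1/a_t)] = √[1.32659×10^11 × (2/1.7952×10^9 − 1/1.049444×10^9)] = 4.624 km/s.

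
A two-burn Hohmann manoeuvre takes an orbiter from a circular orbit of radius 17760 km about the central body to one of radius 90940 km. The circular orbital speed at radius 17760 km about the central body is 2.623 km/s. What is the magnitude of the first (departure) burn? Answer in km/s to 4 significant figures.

Δv₁ = 0.7699 km/s

From the circular-orbit relation v² = μ/r at r = 17760 km: μ = v²r = (2.623)² × 17760 = 1.22191×10^5 km³/s².
The Hohmann ellipse has a_t = (r₁ + r₂)/2 = 54350 km.
On the circular orbit at r = 17760 km, v_c = √(μ/r) = 2.6230 km/s.
Vis-viva on the transfer ellipse at r = 17760 km gives v_t = √[μ(2/r − 1/a_t)] = 3.3929 km/s.
Δv₁ = |v_t − v_c| = |3.3929 − 2.6230| = 0.7699 km/s.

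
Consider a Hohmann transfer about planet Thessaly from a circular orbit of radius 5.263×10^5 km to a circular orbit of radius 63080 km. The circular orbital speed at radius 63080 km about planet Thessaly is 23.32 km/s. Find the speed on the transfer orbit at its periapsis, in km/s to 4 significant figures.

From the circular-orbit relation v² = μ/r at r = 63080 km: μ = v²r = (23.32)² × 63080 = 3.43043×10^7 km³/s².
Semi-major axis of the transfer orbit: a_t = (5.263×10^5 + 63080)/2 = 2.9469×10^5 km.
The periapsis of the transfer ellipse is at r = 63080 km.
Applying v² = μ(2/r − 1/a_t): v = 31.16 km/s.

v = 31.16 km/s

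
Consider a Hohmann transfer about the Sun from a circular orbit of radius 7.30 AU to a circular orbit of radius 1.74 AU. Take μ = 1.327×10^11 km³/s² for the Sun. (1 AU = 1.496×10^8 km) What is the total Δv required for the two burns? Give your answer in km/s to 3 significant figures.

Δv = 10.3 km/s

In km: r₁ = 7.30 × 1.496×10^8 = 1.09208×10^9 km; r₂ = 1.74 × 1.496×10^8 = 2.60304×10^8 km.
Transfer-ellipse semi-major axis a_t = (r₁ + r₂)/2 = (1.09208×10^9 + 2.60304×10^8)/2 = 6.76192×10^8 km.
At r₁ the circular-orbit speed is v₁ = √(μ/r₁) = 11.023 km/s.
Transfer-orbit speed at r₁ (vis-viva equation): v_a = √[μ(2/r₁ − 1/a_t)] = 6.8393 km/s.
First burn Δv₁ = |v_a − v₁| = 4.184 km/s.
At r₂, v₂ = √(μ/r₂) = 22.5785 km/s.
Transfer-orbit speed at r₂: v_p = √[μ(2/r₂ − 1/a_t)] = 28.6937 km/s.
Second burn Δv₂ = |v₂ − v_p| = 6.115 km/s.
Δv = Δv₁ + Δv₂ = 4.184 + 6.115 = 10.30 km/s.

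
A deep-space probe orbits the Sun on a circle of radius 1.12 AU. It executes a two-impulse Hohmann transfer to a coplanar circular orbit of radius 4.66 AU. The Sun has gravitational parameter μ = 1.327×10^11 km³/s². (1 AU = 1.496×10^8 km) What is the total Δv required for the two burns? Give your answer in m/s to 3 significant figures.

In km: r₁ = 1.12 × 1.496×10^8 = 1.67552×10^8 km; r₂ = 4.66 × 1.496×10^8 = 6.97136×10^8 km.
The Hohmann ellipse has a_t = (r₁ + r₂)/2 = 4.32344×10^8 km.
Circular speed at r₁: v₁ = √(μ/r₁) = √(1.327×10^11/1.67552×10^8) = 28.142 km/s.
Transfer-orbit speed at r₁ (vis-viva): v_p = √[μ(2/r₁ − 1/a_t)] = 35.736 km/s.
First burn Δv₁ = |v_p − v₁| = 7.594 km/s.
At r₂, v₂ = √(μ/r₂) = 13.797 km/s.
Transfer-orbit speed at r₂: v_a = √[μ(2/r₂ − 1/a_t)] = 8.5889 km/s.
Second burn Δv₂ = |v₂ − v_a| = 5.208 km/s.
Total Δv = Δv₁ + Δv₂ = 12.80 km/s.

Δv = 12800 m/s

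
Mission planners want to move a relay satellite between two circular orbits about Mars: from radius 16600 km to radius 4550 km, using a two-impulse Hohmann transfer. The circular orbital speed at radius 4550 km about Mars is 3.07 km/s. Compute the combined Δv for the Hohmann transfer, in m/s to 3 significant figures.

From the circular-orbit relation v² = μ/r at r = 4550 km: μ = v²r = (3.07)² × 4550 = 42883.3 km³/s².
Semi-major axis of the transfer orbit: a_t = (16600 + 4550)/2 = 10575 km.
At r₁ the circular-orbit speed is v₁ = √(μ/r₁) = 1.607 km/s.
On the transfer ellipse at r₁, v² = μ(2/r − 1/a) gives v_a = √[μ(2/r₁ − 1/a_t)] = 1.054 km/s.
First burn Δv₁ = |v_a − v₁| = 0.5530 km/s.
Circular speed at r₂: v₂ = √(μ/r₂) = 3.0700 km/s.
Transfer-orbit speed at r₂: v_p = √[μ(2/r₂ − 1/a_t)] = 3.8464 km/s.
Second burn Δv₂ = |v₂ − v_p| = 0.7764 km/s.
Δv = Δv₁ + Δv₂ = 0.5530 + 0.7764 = 1.329 km/s.

Δv = 1330 m/s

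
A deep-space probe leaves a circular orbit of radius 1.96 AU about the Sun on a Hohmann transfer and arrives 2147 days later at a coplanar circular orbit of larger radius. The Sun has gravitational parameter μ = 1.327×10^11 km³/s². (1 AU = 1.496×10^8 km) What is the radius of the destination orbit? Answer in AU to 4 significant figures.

r₂ = 8.380 AU

In km: r₁ = 1.96 × 1.496×10^8 = 2.93216×10^8 km.
Transfer time t = 2147 days = 1.855008×10^8 s, and t = π√(a_t³/μ).
So a_t = (μ t²/π²)^(1/3) = (1.327×10^11 × (1.855008×10^8)² / π²)^(1/3) = 7.7343×10^8 km.
Since a_t = (r₁ + r₂)/2, r₂ = 2a_t − r₁ = 2×7.7343×10^8 − 2.93216×10^8 = 1.253644×10^9 km.
In AU: r₂ = 1.253644×10^9 / 1.496×10^8 = 8.380 AU.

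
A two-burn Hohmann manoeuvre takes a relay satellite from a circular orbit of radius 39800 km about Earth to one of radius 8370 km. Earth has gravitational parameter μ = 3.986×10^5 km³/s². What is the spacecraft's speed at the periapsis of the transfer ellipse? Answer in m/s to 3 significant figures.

Transfer-ellipse semi-major axis a_t = (r₁ + r₂)/2 = (39800 + 8370)/2 = 24085 km.
At periapsis, r = 8370 km.
From the vis-viva equation, v = √[μ(2/r − 1/a_t)] = 8.871 km/s.

v = 8870 m/s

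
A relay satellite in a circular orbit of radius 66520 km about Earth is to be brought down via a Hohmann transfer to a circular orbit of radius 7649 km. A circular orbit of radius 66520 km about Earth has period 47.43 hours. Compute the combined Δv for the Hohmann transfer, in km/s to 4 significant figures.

Δv = 3.785 km/s

From Kepler's third law T² = 4π²r³/μ at r = 66520 km, T = 47.43 hours = 47.43 × 3600 s = 1.70748×10^5 s: μ = 4π²r³/T² = 3.98571×10^5 km³/s².
The Hohmann ellipse has a_t = (r₁ + r₂)/2 = 37084.5 km.
At r₁ the circular-orbit speed is v₁ = √(μ/r₁) = 2.448 km/s.
On the transfer ellipse at r₁, vis-viva gives v_a = √[μ(2/r₁ − 1/a_t)] = 1.112 km/s.
First burn Δv₁ = |v_a − v₁| = 1.336 km/s.
Circular speed at r₂: v₂ = √(μ/r₂) = 7.219 km/s.
Transfer-orbit speed at r₂: v_p = √[μ(2/r₂ − 1/a_t)] = 9.668 km/s.
Second burn Δv₂ = |v₂ − v_p| = 2.449 km/s.
Total Δv = Δv₁ + Δv₂ = 3.785 km/s.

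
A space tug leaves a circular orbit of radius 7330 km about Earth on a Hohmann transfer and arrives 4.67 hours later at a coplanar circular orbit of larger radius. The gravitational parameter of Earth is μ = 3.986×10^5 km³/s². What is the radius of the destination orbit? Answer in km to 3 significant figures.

Transfer time t = 4.67 hours = 16812 s, and t = π√(a_t³/μ).
So a_t = (μ t²/π²)^(1/3) = (3.986×10^5 × (16812)² / π²)^(1/3) = 22516 km.
Since a_t = (r₁ + r₂)/2, r₂ = 2a_t − r₁ = 2×22516 − 7330 = 37702 km.

r₂ = 37700 km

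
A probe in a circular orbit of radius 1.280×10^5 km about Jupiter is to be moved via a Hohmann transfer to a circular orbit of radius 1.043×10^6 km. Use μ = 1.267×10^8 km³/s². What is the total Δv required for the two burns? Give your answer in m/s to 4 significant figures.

Δv = 16400 m/s

The Hohmann ellipse has a_t = (r₁ + r₂)/2 = 5.855×10^5 km.
Circular speed at r₁: v₁ = √(μ/r₁) = √(1.267×10^8/1.280×10^5) = 31.46 km/s.
On the transfer ellipse at r₁, vis-viva equation gives v_p = √[μ(2/r₁ − 1/a_t)] = 41.99 km/s.
First burn Δv₁ = |v_p − v₁| = 10.53 km/s.
At r₂, v₂ = √(μ/r₂) = 11.0216 km/s.
Transfer-orbit speed at r₂: v_a = √[μ(2/r₂ − 1/a_t)] = 5.15333 km/s.
Second burn Δv₂ = |v₂ − v_a| = 5.868 km/s.
Δv = Δv₁ + Δv₂ = 10.53 + 5.868 = 16.40 km/s.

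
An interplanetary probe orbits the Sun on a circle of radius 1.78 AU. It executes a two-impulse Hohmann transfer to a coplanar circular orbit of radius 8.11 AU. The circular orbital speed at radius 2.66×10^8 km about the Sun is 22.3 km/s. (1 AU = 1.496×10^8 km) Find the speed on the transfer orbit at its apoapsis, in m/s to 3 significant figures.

v = 6260 m/s

From the circular-orbit relation v² = μ/r at r = 2.66×10^8 km: μ = v²r = (22.3)² × 2.66×10^8 = 1.32279×10^11 km³/s².
In km: r₁ = 1.78 × 1.496×10^8 = 2.66288×10^8 km; r₂ = 8.11 × 1.496×10^8 = 1.213256×10^9 km.
Semi-major axis of the transfer orbit: a_t = (2.66288×10^8 + 1.213256×10^9)/2 = 7.39772×10^8 km.
The apoapsis of the transfer ellipse is at r = 1.213256×10^9 km.
Vis-viva: v = √[μ(2/r − 1/a_t)] = √[1.32279×10^11 × (2/1.213256×10^9 − 1/7.39772×10^8)] = 6.265 km/s.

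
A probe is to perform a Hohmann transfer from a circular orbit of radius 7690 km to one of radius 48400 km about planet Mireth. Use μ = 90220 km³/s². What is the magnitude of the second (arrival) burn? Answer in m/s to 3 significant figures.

Semi-major axis of the transfer orbit: a_t = (7690 + 48400)/2 = 28045 km.
On the circular orbit at r = 48400 km, v_c = √(μ/r) = 1.3653 km/s.
Vis-viva on the transfer ellipse at r = 48400 km gives v_t = √[μ(2/r − 1/a_t)] = 0.71493 km/s.
Δv₂ = |v_t − v_c| = |0.71493 − 1.3653| = 0.6504 km/s.

Δv₂ = 650 m/s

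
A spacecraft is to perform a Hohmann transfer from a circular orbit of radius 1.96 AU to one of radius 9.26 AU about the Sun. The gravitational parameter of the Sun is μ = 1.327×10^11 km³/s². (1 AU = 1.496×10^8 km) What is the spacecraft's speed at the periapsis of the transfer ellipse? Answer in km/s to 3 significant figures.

In km: r₁ = 1.96 × 1.496×10^8 = 2.93216×10^8 km; r₂ = 9.26 × 1.496×10^8 = 1.385296×10^9 km.
Transfer-ellipse semi-major axis a_t = (r₁ + r₂)/2 = (2.93216×10^8 + 1.385296×10^9)/2 = 8.39256×10^8 km.
At periapsis, r = 2.93216×10^8 km.
From the vis-viva equation, v = √[μ(2/r − 1/a_t)] = 27.33 km/s.

v = 27.3 km/s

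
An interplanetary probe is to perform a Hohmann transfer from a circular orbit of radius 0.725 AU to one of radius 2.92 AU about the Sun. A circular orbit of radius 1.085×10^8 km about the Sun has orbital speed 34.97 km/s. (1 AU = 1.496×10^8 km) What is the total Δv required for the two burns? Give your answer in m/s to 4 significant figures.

From the circular-orbit relation v² = μ/r at r = 1.085×10^8 km: μ = v²r = (34.97)² × 1.085×10^8 = 1.32685×10^11 km³/s².
In km: r₁ = 0.725 × 1.496×10^8 = 1.0846×10^8 km; r₂ = 2.92 × 1.496×10^8 = 4.36832×10^8 km.
The Hohmann ellipse has a_t = (r₁ + r₂)/2 = 2.72646×10^8 km.
At r₁ the circular-orbit speed is v₁ = √(μ/r₁) = 34.976 km/s.
Transfer-orbit speed at r₁ (vis-viva equation): v_p = √[μ(2/r₁ − 1/a_t)] = 44.272 km/s.
First burn Δv₁ = |v_p − v₁| = 9.296 km/s.
At r₂, v₂ = √(μ/r₂) = 17.428 km/s.
Transfer-orbit speed at r₂: v_a = √[μ(2/r₂ − 1/a_t)] = 10.992 km/s.
Second burn Δv₂ = |v₂ − v_a| = 6.436 km/s.
Δv = Δv₁ + Δv₂ = 9.296 + 6.436 = 15.73 km/s.

Δv = 15730 m/s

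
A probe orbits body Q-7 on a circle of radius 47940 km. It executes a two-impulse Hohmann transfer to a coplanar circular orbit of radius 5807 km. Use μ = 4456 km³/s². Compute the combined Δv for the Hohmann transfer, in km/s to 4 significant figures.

Δv = 0.4572 km/s

Semi-major axis of the transfer orbit: a_t = (47940 + 5807)/2 = 26873.5 km.
Circular speed at r₁: v₁ = √(μ/r₁) = √(4456/47940) = 0.3049 km/s.
On the transfer ellipse at r₁, v² = μ(2/r − 1/a) gives v_a = √[μ(2/r₁ − 1/a_t)] = 0.1417 km/s.
First burn Δv₁ = |v_a − v₁| = 0.1632 km/s.
At r₂, v₂ = √(μ/r₂) = 0.8760 km/s.
Transfer-orbit speed at r₂: v_p = √[μ(2/r₂ − 1/a_t)] = 1.170 km/s.
Second burn Δv₂ = |v₂ − v_p| = 0.2940 km/s.
Δv = Δv₁ + Δv₂ = 0.1632 + 0.2940 = 0.4572 km/s.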